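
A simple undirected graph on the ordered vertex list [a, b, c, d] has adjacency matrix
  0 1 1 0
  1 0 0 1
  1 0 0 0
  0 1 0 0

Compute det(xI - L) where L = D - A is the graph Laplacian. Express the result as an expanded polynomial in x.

x^4 - 6x^3 + 10x^2 - 4x

Each diagonal entry of L is the vertex degree and each off-diagonal entry is -1 where an edge is present, 0 otherwise; in the order [a, b, c, d] the diagonal is [2, 2, 1, 1]. L has integer entries, so p(x) = det(xI - L) has integer coefficients. Expanding the determinant yields x^4 - 6x^3 + 10x^2 - 4x. The coefficient of x^3 equals -trace(L) = -6, matching the sum of degrees. There is one zero in the spectrum, matching the 1 component. By the matrix-tree theorem the graph has (1/4) * product of the nonzero eigenvalues = 1 spanning tree.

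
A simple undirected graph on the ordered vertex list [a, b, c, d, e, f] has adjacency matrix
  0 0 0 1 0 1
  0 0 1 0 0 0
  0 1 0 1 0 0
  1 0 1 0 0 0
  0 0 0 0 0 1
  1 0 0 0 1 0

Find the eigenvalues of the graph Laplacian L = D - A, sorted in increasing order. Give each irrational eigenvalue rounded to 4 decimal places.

With the vertex order [a, b, c, d, e, f], the degrees are [2, 1, 2, 2, 1, 2], giving D = diag(2, 1, 2, 2, 1, 2) and L = D - A. Since every row of L sums to 0, the all-ones vector is in the kernel and 0 is an eigenvalue. There is one zero in the spectrum, matching the 1 component.

[0, 0.2679, 1, 2, 3, 3.7321]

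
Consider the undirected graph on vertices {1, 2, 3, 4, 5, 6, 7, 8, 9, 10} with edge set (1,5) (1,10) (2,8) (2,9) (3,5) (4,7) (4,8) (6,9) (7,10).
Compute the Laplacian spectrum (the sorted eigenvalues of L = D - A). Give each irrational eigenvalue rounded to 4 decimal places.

[0, 0.0979, 0.3820, 0.8244, 1.3820, 2, 2.6180, 3.1756, 3.6180, 3.9021]

Each diagonal entry of L is the vertex degree and each off-diagonal entry is -1 where an edge is present, 0 otherwise; in the order [1, 2, 3, 4, 5, 6, 7, 8, 9, 10] the diagonal is [2, 2, 1, 2, 2, 1, 2, 2, 2, 2]. The multiplicity of 0 as a Laplacian eigenvalue equals the number of connected components. The single zero eigenvalue shows the graph is connected. There is one zero in the spectrum, matching the 1 component.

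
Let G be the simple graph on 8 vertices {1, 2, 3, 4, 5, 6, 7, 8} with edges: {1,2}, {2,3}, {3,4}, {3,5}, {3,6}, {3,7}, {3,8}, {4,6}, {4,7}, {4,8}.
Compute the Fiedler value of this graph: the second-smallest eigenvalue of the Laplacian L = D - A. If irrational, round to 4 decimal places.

With the vertex order [1, 2, 3, 4, 5, 6, 7, 8], the degrees are [1, 2, 6, 4, 1, 2, 2, 2], giving D = diag(1, 2, 6, 4, 1, 2, 2, 2) and L = D - A. The smallest Laplacian eigenvalue is always 0. The next one, lambda_2 = 0.4525, measures how hard the graph is to disconnect: larger values mean better connectivity.

0.4525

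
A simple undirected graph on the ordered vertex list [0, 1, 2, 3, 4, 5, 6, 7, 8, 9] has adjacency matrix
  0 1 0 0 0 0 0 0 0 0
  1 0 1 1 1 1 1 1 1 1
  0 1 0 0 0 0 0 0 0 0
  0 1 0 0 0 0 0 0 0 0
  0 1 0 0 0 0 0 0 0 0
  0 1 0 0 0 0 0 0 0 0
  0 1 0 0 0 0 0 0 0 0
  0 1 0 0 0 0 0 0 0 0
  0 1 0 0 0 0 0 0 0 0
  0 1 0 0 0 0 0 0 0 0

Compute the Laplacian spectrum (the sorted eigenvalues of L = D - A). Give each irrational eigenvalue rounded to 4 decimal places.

[0, 1, 1, 1, 1, 1, 1, 1, 1, 10]

Reading degrees in the order [0, 1, 2, 3, 4, 5, 6, 7, 8, 9] gives [1, 9, 1, 1, 1, 1, 1, 1, 1, 1]; set D = diag(1, 9, 1, 1, 1, 1, 1, 1, 1, 1) and form L = D - A. L is symmetric positive semidefinite, so every eigenvalue is real and nonnegative. The single zero eigenvalue shows the graph is connected.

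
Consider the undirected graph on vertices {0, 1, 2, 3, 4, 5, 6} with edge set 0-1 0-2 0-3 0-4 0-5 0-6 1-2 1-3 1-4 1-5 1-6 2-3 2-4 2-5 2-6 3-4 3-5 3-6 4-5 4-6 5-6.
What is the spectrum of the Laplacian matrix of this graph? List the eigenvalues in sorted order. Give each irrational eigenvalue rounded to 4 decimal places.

[0, 7, 7, 7, 7, 7, 7]

Each diagonal entry of L is the vertex degree and each off-diagonal entry is -1 where an edge is present, 0 otherwise; in the order [0, 1, 2, 3, 4, 5, 6] the diagonal is [6, 6, 6, 6, 6, 6, 6]. Diagonalising L (or applying a numerical eigensolver to the 7x7 matrix) gives the spectrum above. The single zero eigenvalue shows the graph is connected. The eigenvalues sum to 42, which equals trace(L) = 2|E|. By the matrix-tree theorem the graph has (1/7) * product of the nonzero eigenvalues = 16807 spanning trees.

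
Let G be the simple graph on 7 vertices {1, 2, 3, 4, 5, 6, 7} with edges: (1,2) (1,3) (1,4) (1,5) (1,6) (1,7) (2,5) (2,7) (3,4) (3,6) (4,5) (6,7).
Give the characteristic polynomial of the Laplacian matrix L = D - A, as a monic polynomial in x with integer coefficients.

x^7 - 24x^6 + 231x^5 - 1140x^4 + 3036x^3 - 4128x^2 + 2240x

Reading degrees in the order [1, 2, 3, 4, 5, 6, 7] gives [6, 3, 3, 3, 3, 3, 3]; set D = diag(6, 3, 3, 3, 3, 3, 3) and form L = D - A. The eigenvalues of L are [0, 2, 2, 4, 4, 5, 7]; the characteristic polynomial is the product of (x - lambda_i), which multiplies out to x^7 - 24x^6 + 231x^5 - 1140x^4 + 3036x^3 - 4128x^2 + 2240x. The coefficient of x^6 equals -trace(L) = -24, matching the sum of degrees. The eigenvalues sum to 24, which equals trace(L) = 2|E|.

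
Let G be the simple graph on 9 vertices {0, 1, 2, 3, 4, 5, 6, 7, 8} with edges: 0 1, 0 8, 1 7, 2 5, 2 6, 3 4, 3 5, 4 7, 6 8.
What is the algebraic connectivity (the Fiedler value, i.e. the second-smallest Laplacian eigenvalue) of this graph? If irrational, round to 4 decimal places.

0.4679

Reading degrees in the order [0, 1, 2, 3, 4, 5, 6, 7, 8] gives [2, 2, 2, 2, 2, 2, 2, 2, 2]; set D = diag(2, 2, 2, 2, 2, 2, 2, 2, 2) and form L = D - A. The sorted Laplacian eigenvalues are [0, 0.4679, 0.4679, 1.6527, 1.6527, 3, 3, 3.8794, 3.8794]; the algebraic connectivity is the second entry, 0.4679. There is one zero in the spectrum, matching the 1 component.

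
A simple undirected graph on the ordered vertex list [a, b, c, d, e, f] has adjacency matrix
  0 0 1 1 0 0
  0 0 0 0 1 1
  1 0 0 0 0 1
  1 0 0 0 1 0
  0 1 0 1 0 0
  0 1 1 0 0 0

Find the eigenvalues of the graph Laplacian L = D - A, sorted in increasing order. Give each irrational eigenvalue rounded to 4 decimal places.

Each diagonal entry of L is the vertex degree and each off-diagonal entry is -1 where an edge is present, 0 otherwise; in the order [a, b, c, d, e, f] the diagonal is [2, 2, 2, 2, 2, 2]. Since every row of L sums to 0, the all-ones vector is in the kernel and 0 is an eigenvalue. The single zero eigenvalue shows the graph is connected.

[0, 1, 1, 3, 3, 4]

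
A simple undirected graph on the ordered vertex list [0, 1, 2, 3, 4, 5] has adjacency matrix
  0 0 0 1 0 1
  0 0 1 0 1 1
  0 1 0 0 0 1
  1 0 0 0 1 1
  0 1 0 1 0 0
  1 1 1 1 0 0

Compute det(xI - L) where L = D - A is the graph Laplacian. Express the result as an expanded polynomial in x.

With the vertex order [0, 1, 2, 3, 4, 5], the degrees are [2, 3, 2, 3, 2, 4], giving D = diag(2, 3, 2, 3, 2, 4) and L = D - A. Computing det(xI - L) by cofactor expansion (or equivalently via sum-over-permutations) gives x^6 - 16x^5 + 97x^4 - 276x^3 + 365x^2 - 180x. Since p(0) = det(-L) = 0, x divides p(x). The eigenvalues sum to 16, which equals trace(L) = 2|E|.

x^6 - 16x^5 + 97x^4 - 276x^3 + 365x^2 - 180x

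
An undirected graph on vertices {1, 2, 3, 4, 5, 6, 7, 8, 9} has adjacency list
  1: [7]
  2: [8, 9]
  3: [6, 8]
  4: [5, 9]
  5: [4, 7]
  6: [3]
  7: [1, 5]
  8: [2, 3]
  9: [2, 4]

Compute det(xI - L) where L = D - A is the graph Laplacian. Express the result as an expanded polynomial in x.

With the vertex order [1, 2, 3, 4, 5, 6, 7, 8, 9], the degrees are [1, 2, 2, 2, 2, 1, 2, 2, 2], giving D = diag(1, 2, 2, 2, 2, 1, 2, 2, 2) and L = D - A. L has integer entries, so p(x) = det(xI - L) has integer coefficients. Expanding the determinant yields x^9 - 16x^8 + 105x^7 - 364x^6 + 715x^5 - 792x^4 + 462x^3 - 120x^2 + 9x. The constant term is 0 because L is singular (the all-ones vector lies in its kernel). There is one zero in the spectrum, matching the 1 component.

x^9 - 16x^8 + 105x^7 - 364x^6 + 715x^5 - 792x^4 + 462x^3 - 120x^2 + 9x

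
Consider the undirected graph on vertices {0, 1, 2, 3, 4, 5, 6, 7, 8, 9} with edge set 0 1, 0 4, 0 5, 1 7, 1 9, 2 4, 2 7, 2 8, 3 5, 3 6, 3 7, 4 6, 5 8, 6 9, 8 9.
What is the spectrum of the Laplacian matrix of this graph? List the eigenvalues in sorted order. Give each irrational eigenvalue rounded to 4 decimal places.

Reading degrees in the order [0, 1, 2, 3, 4, 5, 6, 7, 8, 9] gives [3, 3, 3, 3, 3, 3, 3, 3, 3, 3]; set D = diag(3, 3, 3, 3, 3, 3, 3, 3, 3, 3) and form L = D - A. Since every row of L sums to 0, the all-ones vector is in the kernel and 0 is an eigenvalue. The single zero eigenvalue shows the graph is connected. The eigenvalues sum to 30, which equals trace(L) = 2|E|. The largest eigenvalue, 5, is at most the vertex count 10.

[0, 2, 2, 2, 2, 2, 5, 5, 5, 5]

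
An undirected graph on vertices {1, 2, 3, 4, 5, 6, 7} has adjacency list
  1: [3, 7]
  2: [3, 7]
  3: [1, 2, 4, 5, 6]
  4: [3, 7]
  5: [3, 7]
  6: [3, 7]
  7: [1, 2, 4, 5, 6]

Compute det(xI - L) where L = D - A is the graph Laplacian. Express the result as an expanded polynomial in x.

x^7 - 20x^6 + 155x^5 - 600x^4 + 1240x^3 - 1312x^2 + 560x

Reading degrees in the order [1, 2, 3, 4, 5, 6, 7] gives [2, 2, 5, 2, 2, 2, 5]; set D = diag(2, 2, 5, 2, 2, 2, 5) and form L = D - A. L has integer entries, so p(x) = det(xI - L) has integer coefficients. Expanding the determinant yields x^7 - 20x^6 + 155x^5 - 600x^4 + 1240x^3 - 1312x^2 + 560x. The constant term is 0 because L is singular (the all-ones vector lies in its kernel). There is one zero in the spectrum, matching the 1 component.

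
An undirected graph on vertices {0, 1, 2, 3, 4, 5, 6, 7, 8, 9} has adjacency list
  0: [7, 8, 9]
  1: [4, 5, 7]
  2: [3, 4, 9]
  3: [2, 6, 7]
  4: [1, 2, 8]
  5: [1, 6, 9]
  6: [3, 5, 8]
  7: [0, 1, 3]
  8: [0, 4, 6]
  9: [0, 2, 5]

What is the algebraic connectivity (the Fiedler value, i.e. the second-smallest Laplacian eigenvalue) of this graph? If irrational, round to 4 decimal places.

2

With the vertex order [0, 1, 2, 3, 4, 5, 6, 7, 8, 9], the degrees are [3, 3, 3, 3, 3, 3, 3, 3, 3, 3], giving D = diag(3, 3, 3, 3, 3, 3, 3, 3, 3, 3) and L = D - A. The sorted Laplacian eigenvalues are [0, 2, 2, 2, 2, 2, 5, 5, 5, 5]; the algebraic connectivity is the second entry, 2. The largest eigenvalue, 5, is at most the vertex count 10.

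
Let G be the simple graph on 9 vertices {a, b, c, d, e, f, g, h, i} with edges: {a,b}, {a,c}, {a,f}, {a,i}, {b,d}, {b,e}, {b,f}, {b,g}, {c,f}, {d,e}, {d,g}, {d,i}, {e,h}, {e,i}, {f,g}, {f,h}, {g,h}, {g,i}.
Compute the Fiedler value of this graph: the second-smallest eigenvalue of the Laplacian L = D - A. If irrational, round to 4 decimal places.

1.4454

Reading degrees in the order [a, b, c, d, e, f, g, h, i] gives [4, 5, 2, 4, 4, 5, 5, 3, 4]; set D = diag(4, 5, 2, 4, 4, 5, 5, 3, 4) and form L = D - A. Computing the eigenvalues of L and sorting gives [0, 1.4454, 2.6602, 3.7935, 4.2200, 4.4665, 5.7282, 6.5139, 7.1723]. The Fiedler value lambda_2 = 1.4454 is strictly positive, so the graph is connected. There is one zero in the spectrum, matching the 1 component. The eigenvalues sum to 36, which equals trace(L) = 2|E|.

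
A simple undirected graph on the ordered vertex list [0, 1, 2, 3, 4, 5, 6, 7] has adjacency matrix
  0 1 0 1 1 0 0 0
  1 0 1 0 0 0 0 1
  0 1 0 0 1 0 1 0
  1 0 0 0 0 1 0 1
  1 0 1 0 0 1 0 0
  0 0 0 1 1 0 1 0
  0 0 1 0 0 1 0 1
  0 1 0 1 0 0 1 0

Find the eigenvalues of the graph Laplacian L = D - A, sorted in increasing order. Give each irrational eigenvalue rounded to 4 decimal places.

Each diagonal entry of L is the vertex degree and each off-diagonal entry is -1 where an edge is present, 0 otherwise; in the order [0, 1, 2, 3, 4, 5, 6, 7] the diagonal is [3, 3, 3, 3, 3, 3, 3, 3]. Diagonalising L (or applying a numerical eigensolver to the 8x8 matrix) gives the spectrum above. The single zero eigenvalue shows the graph is connected.

[0, 2, 2, 2, 4, 4, 4, 6]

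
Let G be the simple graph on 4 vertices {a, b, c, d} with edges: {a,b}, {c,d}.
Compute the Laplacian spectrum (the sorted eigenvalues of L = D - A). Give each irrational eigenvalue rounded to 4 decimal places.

[0, 0, 2, 2]

With the vertex order [a, b, c, d], the degrees are [1, 1, 1, 1], giving D = diag(1, 1, 1, 1) and L = D - A. Diagonalising L (or applying a numerical eigensolver to the 4x4 matrix) gives the spectrum above. The 2 zero eigenvalues correspond to the 2 connected components. There are 2 zeros in the spectrum, matching the 2 components.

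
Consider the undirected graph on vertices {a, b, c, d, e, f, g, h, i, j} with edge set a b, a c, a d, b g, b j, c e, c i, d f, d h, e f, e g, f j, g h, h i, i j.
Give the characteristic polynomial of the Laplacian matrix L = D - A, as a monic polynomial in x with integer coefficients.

Reading degrees in the order [a, b, c, d, e, f, g, h, i, j] gives [3, 3, 3, 3, 3, 3, 3, 3, 3, 3]; set D = diag(3, 3, 3, 3, 3, 3, 3, 3, 3, 3) and form L = D - A. The eigenvalues of L are [0, 2, 2, 2, 2, 2, 5, 5, 5, 5]; the characteristic polynomial is the product of (x - lambda_i), which multiplies out to x^10 - 30x^9 + 390x^8 - 2880x^7 + 13305x^6 - 39882x^5 + 77640x^4 - 94800x^3 + 66000x^2 - 20000x. The coefficient of x^9 equals -trace(L) = -30, matching the sum of degrees.

x^10 - 30x^9 + 390x^8 - 2880x^7 + 13305x^6 - 39882x^5 + 77640x^4 - 94800x^3 + 66000x^2 - 20000x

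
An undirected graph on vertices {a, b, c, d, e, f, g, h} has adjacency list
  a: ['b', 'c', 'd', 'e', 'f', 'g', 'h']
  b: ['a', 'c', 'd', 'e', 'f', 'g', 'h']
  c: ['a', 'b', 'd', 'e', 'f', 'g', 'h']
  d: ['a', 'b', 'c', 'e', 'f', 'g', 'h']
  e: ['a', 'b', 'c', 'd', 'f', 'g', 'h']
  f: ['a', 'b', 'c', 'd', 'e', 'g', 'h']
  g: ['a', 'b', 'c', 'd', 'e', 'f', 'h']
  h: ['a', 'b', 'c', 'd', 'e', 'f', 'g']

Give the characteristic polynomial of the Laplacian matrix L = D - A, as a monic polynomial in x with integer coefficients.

x^8 - 56x^7 + 1344x^6 - 17920x^5 + 143360x^4 - 688128x^3 + 1835008x^2 - 2097152x

Reading degrees in the order [a, b, c, d, e, f, g, h] gives [7, 7, 7, 7, 7, 7, 7, 7]; set D = diag(7, 7, 7, 7, 7, 7, 7, 7) and form L = D - A. The eigenvalues of L are [0, 8, 8, 8, 8, 8, 8, 8]; the characteristic polynomial is the product of (x - lambda_i), which multiplies out to x^8 - 56x^7 + 1344x^6 - 17920x^5 + 143360x^4 - 688128x^3 + 1835008x^2 - 2097152x. The coefficient of x^7 equals -trace(L) = -56, matching the sum of degrees. There is one zero in the spectrum, matching the 1 component.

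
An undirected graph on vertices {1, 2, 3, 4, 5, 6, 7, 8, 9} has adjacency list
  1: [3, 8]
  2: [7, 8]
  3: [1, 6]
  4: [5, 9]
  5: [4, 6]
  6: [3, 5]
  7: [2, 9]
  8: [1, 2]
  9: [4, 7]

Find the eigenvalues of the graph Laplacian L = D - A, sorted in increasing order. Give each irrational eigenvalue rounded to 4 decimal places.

Reading degrees in the order [1, 2, 3, 4, 5, 6, 7, 8, 9] gives [2, 2, 2, 2, 2, 2, 2, 2, 2]; set D = diag(2, 2, 2, 2, 2, 2, 2, 2, 2) and form L = D - A. Since every row of L sums to 0, the all-ones vector is in the kernel and 0 is an eigenvalue. There is one zero in the spectrum, matching the 1 component. The largest eigenvalue, 3.8794, is at most the vertex count 9.

[0, 0.4679, 0.4679, 1.6527, 1.6527, 3, 3, 3.8794, 3.8794]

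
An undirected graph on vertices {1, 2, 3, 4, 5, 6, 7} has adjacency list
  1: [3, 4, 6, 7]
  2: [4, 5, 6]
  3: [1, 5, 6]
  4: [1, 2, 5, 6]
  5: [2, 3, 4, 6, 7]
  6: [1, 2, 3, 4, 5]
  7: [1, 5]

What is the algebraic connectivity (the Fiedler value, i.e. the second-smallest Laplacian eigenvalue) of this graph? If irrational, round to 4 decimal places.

Reading degrees in the order [1, 2, 3, 4, 5, 6, 7] gives [4, 3, 3, 4, 5, 5, 2]; set D = diag(4, 3, 3, 4, 5, 5, 2) and form L = D - A. The sorted Laplacian eigenvalues are [0, 1.8674, 2.6437, 3.9319, 5, 5.9432, 6.6138]; the algebraic connectivity is the second entry, 1.8674. The largest eigenvalue, 6.6138, is at most the vertex count 7.

1.8674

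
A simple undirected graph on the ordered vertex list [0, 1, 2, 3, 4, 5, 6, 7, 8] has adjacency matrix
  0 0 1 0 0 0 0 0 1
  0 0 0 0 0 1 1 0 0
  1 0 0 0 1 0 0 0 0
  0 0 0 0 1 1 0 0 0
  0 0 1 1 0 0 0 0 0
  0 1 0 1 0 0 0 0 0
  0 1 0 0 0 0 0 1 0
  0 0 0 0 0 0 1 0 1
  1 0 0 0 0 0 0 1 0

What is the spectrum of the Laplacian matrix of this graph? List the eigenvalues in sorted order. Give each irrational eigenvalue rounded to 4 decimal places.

Each diagonal entry of L is the vertex degree and each off-diagonal entry is -1 where an edge is present, 0 otherwise; in the order [0, 1, 2, 3, 4, 5, 6, 7, 8] the diagonal is [2, 2, 2, 2, 2, 2, 2, 2, 2]. Since every row of L sums to 0, the all-ones vector is in the kernel and 0 is an eigenvalue. The single zero eigenvalue shows the graph is connected. The largest eigenvalue, 3.8794, is at most the vertex count 9.

[0, 0.4679, 0.4679, 1.6527, 1.6527, 3, 3, 3.8794, 3.8794]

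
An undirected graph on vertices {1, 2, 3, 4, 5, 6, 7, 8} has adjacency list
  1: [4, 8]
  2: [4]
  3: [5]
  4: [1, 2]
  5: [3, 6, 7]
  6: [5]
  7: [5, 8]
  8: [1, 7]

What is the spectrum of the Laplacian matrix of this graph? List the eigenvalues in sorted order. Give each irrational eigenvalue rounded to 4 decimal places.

With the vertex order [1, 2, 3, 4, 5, 6, 7, 8], the degrees are [2, 1, 1, 2, 3, 1, 2, 2], giving D = diag(2, 1, 1, 2, 3, 1, 2, 2) and L = D - A. Since every row of L sums to 0, the all-ones vector is in the kernel and 0 is an eigenvalue. The single zero eigenvalue shows the graph is connected. The largest eigenvalue, 4.2332, is at most the vertex count 8.

[0, 0.1667, 0.7276, 1, 1.6353, 2.6729, 3.5643, 4.2332]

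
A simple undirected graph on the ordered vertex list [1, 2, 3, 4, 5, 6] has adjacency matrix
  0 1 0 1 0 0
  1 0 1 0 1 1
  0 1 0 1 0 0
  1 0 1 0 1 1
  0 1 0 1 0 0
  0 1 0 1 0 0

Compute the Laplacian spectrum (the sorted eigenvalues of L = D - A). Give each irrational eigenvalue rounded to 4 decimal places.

[0, 2, 2, 2, 4, 6]

Reading degrees in the order [1, 2, 3, 4, 5, 6] gives [2, 4, 2, 4, 2, 2]; set D = diag(2, 4, 2, 4, 2, 2) and form L = D - A. L is symmetric positive semidefinite, so every eigenvalue is real and nonnegative. The largest eigenvalue, 6, is at most the vertex count 6.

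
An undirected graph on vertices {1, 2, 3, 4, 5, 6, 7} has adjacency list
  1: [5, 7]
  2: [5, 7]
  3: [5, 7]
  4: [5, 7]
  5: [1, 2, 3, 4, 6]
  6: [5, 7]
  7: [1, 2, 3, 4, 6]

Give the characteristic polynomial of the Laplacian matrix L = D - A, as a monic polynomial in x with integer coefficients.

x^7 - 20x^6 + 155x^5 - 600x^4 + 1240x^3 - 1312x^2 + 560x

Each diagonal entry of L is the vertex degree and each off-diagonal entry is -1 where an edge is present, 0 otherwise; in the order [1, 2, 3, 4, 5, 6, 7] the diagonal is [2, 2, 2, 2, 5, 2, 5]. L has integer entries, so p(x) = det(xI - L) has integer coefficients. Expanding the determinant yields x^7 - 20x^6 + 155x^5 - 600x^4 + 1240x^3 - 1312x^2 + 560x. The constant term is 0 because L is singular (the all-ones vector lies in its kernel). There is one zero in the spectrum, matching the 1 component.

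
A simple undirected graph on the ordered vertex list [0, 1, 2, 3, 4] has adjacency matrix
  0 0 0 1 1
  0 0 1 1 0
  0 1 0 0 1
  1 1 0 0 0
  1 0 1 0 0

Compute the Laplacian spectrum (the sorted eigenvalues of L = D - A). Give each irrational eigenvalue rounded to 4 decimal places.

[0, 1.3820, 1.3820, 3.6180, 3.6180]

Reading degrees in the order [0, 1, 2, 3, 4] gives [2, 2, 2, 2, 2]; set D = diag(2, 2, 2, 2, 2) and form L = D - A. The multiplicity of 0 as a Laplacian eigenvalue equals the number of connected components. The largest eigenvalue, 3.6180, is at most the vertex count 5. By the matrix-tree theorem the graph has (1/5) * product of the nonzero eigenvalues = 5 spanning trees.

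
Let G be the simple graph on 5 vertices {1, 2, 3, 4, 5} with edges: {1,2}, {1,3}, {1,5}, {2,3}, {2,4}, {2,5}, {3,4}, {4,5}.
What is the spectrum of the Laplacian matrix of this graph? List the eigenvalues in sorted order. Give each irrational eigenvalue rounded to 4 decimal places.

Each diagonal entry of L is the vertex degree and each off-diagonal entry is -1 where an edge is present, 0 otherwise; in the order [1, 2, 3, 4, 5] the diagonal is [3, 4, 3, 3, 3]. Diagonalising L (or applying a numerical eigensolver to the 5x5 matrix) gives the spectrum above. There is one zero in the spectrum, matching the 1 component.

[0, 3, 3, 5, 5]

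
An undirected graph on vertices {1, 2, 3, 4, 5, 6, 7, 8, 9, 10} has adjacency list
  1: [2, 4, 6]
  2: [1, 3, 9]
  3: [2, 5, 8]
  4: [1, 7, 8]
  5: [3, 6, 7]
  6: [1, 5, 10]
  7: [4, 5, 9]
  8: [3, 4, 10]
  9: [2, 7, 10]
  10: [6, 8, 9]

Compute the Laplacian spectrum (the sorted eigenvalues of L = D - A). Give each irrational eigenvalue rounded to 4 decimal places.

Reading degrees in the order [1, 2, 3, 4, 5, 6, 7, 8, 9, 10] gives [3, 3, 3, 3, 3, 3, 3, 3, 3, 3]; set D = diag(3, 3, 3, 3, 3, 3, 3, 3, 3, 3) and form L = D - A. Since every row of L sums to 0, the all-ones vector is in the kernel and 0 is an eigenvalue. The single zero eigenvalue shows the graph is connected. The eigenvalues sum to 30, which equals trace(L) = 2|E|. By the matrix-tree theorem the graph has (1/10) * product of the nonzero eigenvalues = 2000 spanning trees.

[0, 2, 2, 2, 2, 2, 5, 5, 5, 5]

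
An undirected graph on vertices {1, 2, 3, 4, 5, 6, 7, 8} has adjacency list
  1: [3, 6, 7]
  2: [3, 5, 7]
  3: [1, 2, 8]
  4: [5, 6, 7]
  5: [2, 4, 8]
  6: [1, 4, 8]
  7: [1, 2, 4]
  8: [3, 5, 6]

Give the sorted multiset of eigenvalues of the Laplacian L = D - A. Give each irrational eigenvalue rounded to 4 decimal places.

Each diagonal entry of L is the vertex degree and each off-diagonal entry is -1 where an edge is present, 0 otherwise; in the order [1, 2, 3, 4, 5, 6, 7, 8] the diagonal is [3, 3, 3, 3, 3, 3, 3, 3]. Since every row of L sums to 0, the all-ones vector is in the kernel and 0 is an eigenvalue. The largest eigenvalue, 6, is at most the vertex count 8. There is one zero in the spectrum, matching the 1 component.

[0, 2, 2, 2, 4, 4, 4, 6]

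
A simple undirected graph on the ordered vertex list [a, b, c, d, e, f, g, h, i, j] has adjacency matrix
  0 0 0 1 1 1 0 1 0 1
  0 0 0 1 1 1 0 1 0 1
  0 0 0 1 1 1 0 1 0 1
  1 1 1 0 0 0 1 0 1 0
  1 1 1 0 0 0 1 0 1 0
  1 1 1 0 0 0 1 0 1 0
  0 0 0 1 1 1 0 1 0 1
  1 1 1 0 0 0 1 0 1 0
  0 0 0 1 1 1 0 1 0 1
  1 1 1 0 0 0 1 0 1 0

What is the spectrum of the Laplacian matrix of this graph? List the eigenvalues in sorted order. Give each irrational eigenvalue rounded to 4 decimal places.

Reading degrees in the order [a, b, c, d, e, f, g, h, i, j] gives [5, 5, 5, 5, 5, 5, 5, 5, 5, 5]; set D = diag(5, 5, 5, 5, 5, 5, 5, 5, 5, 5) and form L = D - A. Diagonalising L (or applying a numerical eigensolver to the 10x10 matrix) gives the spectrum above. The single zero eigenvalue shows the graph is connected. The largest eigenvalue, 10, is at most the vertex count 10. The eigenvalues sum to 50, which equals trace(L) = 2|E|.

[0, 5, 5, 5, 5, 5, 5, 5, 5, 10]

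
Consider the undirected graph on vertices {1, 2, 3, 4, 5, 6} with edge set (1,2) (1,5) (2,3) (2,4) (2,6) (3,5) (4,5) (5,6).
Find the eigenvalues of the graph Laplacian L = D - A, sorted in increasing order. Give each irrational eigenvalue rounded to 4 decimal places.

With the vertex order [1, 2, 3, 4, 5, 6], the degrees are [2, 4, 2, 2, 4, 2], giving D = diag(2, 4, 2, 2, 4, 2) and L = D - A. Diagonalising L (or applying a numerical eigensolver to the 6x6 matrix) gives the spectrum above. The largest eigenvalue, 6, is at most the vertex count 6.

[0, 2, 2, 2, 4, 6]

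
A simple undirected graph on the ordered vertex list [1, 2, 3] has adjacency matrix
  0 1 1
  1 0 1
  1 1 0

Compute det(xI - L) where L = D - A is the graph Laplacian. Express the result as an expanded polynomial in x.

Reading degrees in the order [1, 2, 3] gives [2, 2, 2]; set D = diag(2, 2, 2) and form L = D - A. L has integer entries, so p(x) = det(xI - L) has integer coefficients. Expanding the determinant yields x^3 - 6x^2 + 9x. The constant term is 0 because L is singular (the all-ones vector lies in its kernel).

x^3 - 6x^2 + 9x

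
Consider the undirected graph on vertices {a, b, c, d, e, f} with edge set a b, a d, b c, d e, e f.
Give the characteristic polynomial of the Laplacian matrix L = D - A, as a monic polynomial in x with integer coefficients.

Each diagonal entry of L is the vertex degree and each off-diagonal entry is -1 where an edge is present, 0 otherwise; in the order [a, b, c, d, e, f] the diagonal is [2, 2, 1, 2, 2, 1]. L has integer entries, so p(x) = det(xI - L) has integer coefficients. Expanding the determinant yields x^6 - 10x^5 + 36x^4 - 56x^3 + 35x^2 - 6x. The constant term is 0 because L is singular (the all-ones vector lies in its kernel). The eigenvalues sum to 10, which equals trace(L) = 2|E|. The largest eigenvalue, 3.7321, is at most the vertex count 6.

x^6 - 10x^5 + 36x^4 - 56x^3 + 35x^2 - 6x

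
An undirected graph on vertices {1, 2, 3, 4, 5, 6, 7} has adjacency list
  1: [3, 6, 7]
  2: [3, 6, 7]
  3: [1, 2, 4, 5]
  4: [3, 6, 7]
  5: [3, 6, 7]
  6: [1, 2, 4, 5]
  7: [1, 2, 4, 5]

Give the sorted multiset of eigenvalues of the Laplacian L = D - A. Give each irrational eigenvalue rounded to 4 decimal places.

[0, 3, 3, 3, 4, 4, 7]

Each diagonal entry of L is the vertex degree and each off-diagonal entry is -1 where an edge is present, 0 otherwise; in the order [1, 2, 3, 4, 5, 6, 7] the diagonal is [3, 3, 4, 3, 3, 4, 4]. Since every row of L sums to 0, the all-ones vector is in the kernel and 0 is an eigenvalue. The eigenvalues sum to 24, which equals trace(L) = 2|E|.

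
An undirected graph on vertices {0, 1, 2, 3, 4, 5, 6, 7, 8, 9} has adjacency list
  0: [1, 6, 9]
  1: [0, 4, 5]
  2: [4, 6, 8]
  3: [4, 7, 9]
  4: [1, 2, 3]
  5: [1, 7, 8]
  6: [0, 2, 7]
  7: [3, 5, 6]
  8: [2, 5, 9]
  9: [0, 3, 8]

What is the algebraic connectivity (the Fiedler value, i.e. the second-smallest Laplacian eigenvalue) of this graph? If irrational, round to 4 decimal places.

With the vertex order [0, 1, 2, 3, 4, 5, 6, 7, 8, 9], the degrees are [3, 3, 3, 3, 3, 3, 3, 3, 3, 3], giving D = diag(3, 3, 3, 3, 3, 3, 3, 3, 3, 3) and L = D - A. The smallest Laplacian eigenvalue is always 0. The next one, lambda_2 = 2, measures how hard the graph is to disconnect: larger values mean better connectivity. The eigenvalues sum to 30, which equals trace(L) = 2|E|.

2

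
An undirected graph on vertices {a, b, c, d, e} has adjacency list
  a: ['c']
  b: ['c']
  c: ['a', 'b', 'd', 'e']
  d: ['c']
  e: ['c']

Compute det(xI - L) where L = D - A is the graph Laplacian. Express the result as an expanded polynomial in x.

x^5 - 8x^4 + 18x^3 - 16x^2 + 5x

Each diagonal entry of L is the vertex degree and each off-diagonal entry is -1 where an edge is present, 0 otherwise; in the order [a, b, c, d, e] the diagonal is [1, 1, 4, 1, 1]. The eigenvalues of L are [0, 1, 1, 1, 5]; the characteristic polynomial is the product of (x - lambda_i), which multiplies out to x^5 - 8x^4 + 18x^3 - 16x^2 + 5x. The coefficient of x^4 equals -trace(L) = -8, matching the sum of degrees. By the matrix-tree theorem the graph has (1/5) * product of the nonzero eigenvalues = 1 spanning tree. The eigenvalues sum to 8, which equals trace(L) = 2|E|.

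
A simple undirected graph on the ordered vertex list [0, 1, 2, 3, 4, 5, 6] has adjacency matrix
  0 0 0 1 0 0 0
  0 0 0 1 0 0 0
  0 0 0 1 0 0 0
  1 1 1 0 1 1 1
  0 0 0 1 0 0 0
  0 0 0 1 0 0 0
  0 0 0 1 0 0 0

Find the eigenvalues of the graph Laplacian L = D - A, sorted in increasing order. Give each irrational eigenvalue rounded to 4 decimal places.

[0, 1, 1, 1, 1, 1, 7]

Each diagonal entry of L is the vertex degree and each off-diagonal entry is -1 where an edge is present, 0 otherwise; in the order [0, 1, 2, 3, 4, 5, 6] the diagonal is [1, 1, 1, 6, 1, 1, 1]. L is symmetric positive semidefinite, so every eigenvalue is real and nonnegative. There is one zero in the spectrum, matching the 1 component.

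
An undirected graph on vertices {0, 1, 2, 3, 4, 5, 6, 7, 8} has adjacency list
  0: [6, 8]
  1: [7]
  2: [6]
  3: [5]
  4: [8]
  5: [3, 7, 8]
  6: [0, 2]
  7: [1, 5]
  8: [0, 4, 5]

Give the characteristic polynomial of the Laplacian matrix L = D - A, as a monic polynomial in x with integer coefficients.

Each diagonal entry of L is the vertex degree and each off-diagonal entry is -1 where an edge is present, 0 otherwise; in the order [0, 1, 2, 3, 4, 5, 6, 7, 8] the diagonal is [2, 1, 1, 1, 1, 3, 2, 2, 3]. Computing det(xI - L) by cofactor expansion (or equivalently via sum-over-permutations) gives x^9 - 16x^8 + 103x^7 - 344x^6 + 641x^5 - 668x^4 + 371x^3 - 98x^2 + 9x. Since p(0) = det(-L) = 0, x divides p(x). The largest eigenvalue, 4.6958, is at most the vertex count 9.

x^9 - 16x^8 + 103x^7 - 344x^6 + 641x^5 - 668x^4 + 371x^3 - 98x^2 + 9x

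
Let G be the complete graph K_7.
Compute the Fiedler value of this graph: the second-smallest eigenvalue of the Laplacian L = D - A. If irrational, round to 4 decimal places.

The graph has 7 vertices and degree multiset [6, 6, 6, 6, 6, 6, 6]; D is the diagonal matrix of degrees and L = D - A. The sorted Laplacian eigenvalues are [0, 7, 7, 7, 7, 7, 7]; the algebraic connectivity is the second entry, 7. The eigenvalues sum to 42, which equals trace(L) = 2|E|.

7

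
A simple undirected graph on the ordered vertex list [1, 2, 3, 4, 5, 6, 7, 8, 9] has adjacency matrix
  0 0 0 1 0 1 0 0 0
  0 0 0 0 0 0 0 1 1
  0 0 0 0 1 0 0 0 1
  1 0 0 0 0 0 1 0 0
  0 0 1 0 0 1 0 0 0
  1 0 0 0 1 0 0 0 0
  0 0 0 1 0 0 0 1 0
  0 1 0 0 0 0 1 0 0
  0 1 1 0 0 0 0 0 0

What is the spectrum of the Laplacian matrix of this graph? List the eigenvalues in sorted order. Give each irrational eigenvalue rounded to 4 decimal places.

With the vertex order [1, 2, 3, 4, 5, 6, 7, 8, 9], the degrees are [2, 2, 2, 2, 2, 2, 2, 2, 2], giving D = diag(2, 2, 2, 2, 2, 2, 2, 2, 2) and L = D - A. The multiplicity of 0 as a Laplacian eigenvalue equals the number of connected components. The largest eigenvalue, 3.8794, is at most the vertex count 9. There is one zero in the spectrum, matching the 1 component.

[0, 0.4679, 0.4679, 1.6527, 1.6527, 3, 3, 3.8794, 3.8794]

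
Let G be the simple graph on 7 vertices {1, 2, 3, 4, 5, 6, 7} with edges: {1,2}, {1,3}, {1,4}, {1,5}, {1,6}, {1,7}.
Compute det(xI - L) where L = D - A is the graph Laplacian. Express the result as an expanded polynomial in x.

With the vertex order [1, 2, 3, 4, 5, 6, 7], the degrees are [6, 1, 1, 1, 1, 1, 1], giving D = diag(6, 1, 1, 1, 1, 1, 1) and L = D - A. L has integer entries, so p(x) = det(xI - L) has integer coefficients. Expanding the determinant yields x^7 - 12x^6 + 45x^5 - 80x^4 + 75x^3 - 36x^2 + 7x. The constant term is 0 because L is singular (the all-ones vector lies in its kernel).

x^7 - 12x^6 + 45x^5 - 80x^4 + 75x^3 - 36x^2 + 7x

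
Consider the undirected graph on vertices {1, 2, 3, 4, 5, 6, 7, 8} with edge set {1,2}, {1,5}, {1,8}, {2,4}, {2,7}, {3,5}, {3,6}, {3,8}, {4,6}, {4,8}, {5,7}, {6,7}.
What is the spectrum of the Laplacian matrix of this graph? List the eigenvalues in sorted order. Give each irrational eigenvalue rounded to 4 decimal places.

Each diagonal entry of L is the vertex degree and each off-diagonal entry is -1 where an edge is present, 0 otherwise; in the order [1, 2, 3, 4, 5, 6, 7, 8] the diagonal is [3, 3, 3, 3, 3, 3, 3, 3]. Diagonalising L (or applying a numerical eigensolver to the 8x8 matrix) gives the spectrum above. The single zero eigenvalue shows the graph is connected. By the matrix-tree theorem the graph has (1/8) * product of the nonzero eigenvalues = 384 spanning trees. There is one zero in the spectrum, matching the 1 component.

[0, 2, 2, 2, 4, 4, 4, 6]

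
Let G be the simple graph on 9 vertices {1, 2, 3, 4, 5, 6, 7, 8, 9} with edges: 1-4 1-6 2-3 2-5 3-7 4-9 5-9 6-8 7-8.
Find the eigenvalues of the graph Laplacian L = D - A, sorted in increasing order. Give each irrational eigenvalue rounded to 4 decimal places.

[0, 0.4679, 0.4679, 1.6527, 1.6527, 3, 3, 3.8794, 3.8794]

Reading degrees in the order [1, 2, 3, 4, 5, 6, 7, 8, 9] gives [2, 2, 2, 2, 2, 2, 2, 2, 2]; set D = diag(2, 2, 2, 2, 2, 2, 2, 2, 2) and form L = D - A. Since every row of L sums to 0, the all-ones vector is in the kernel and 0 is an eigenvalue. The single zero eigenvalue shows the graph is connected.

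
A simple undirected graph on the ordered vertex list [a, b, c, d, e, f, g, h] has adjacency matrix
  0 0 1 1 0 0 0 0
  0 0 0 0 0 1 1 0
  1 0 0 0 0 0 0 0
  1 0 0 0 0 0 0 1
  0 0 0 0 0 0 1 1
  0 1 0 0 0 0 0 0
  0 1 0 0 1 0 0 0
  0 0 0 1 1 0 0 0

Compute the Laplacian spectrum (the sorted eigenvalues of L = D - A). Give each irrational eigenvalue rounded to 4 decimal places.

With the vertex order [a, b, c, d, e, f, g, h], the degrees are [2, 2, 1, 2, 2, 1, 2, 2], giving D = diag(2, 2, 1, 2, 2, 1, 2, 2) and L = D - A. L is symmetric positive semidefinite, so every eigenvalue is real and nonnegative. The single zero eigenvalue shows the graph is connected. By the matrix-tree theorem the graph has (1/8) * product of the nonzero eigenvalues = 1 spanning tree. The largest eigenvalue, 3.8478, is at most the vertex count 8.

[0, 0.1522, 0.5858, 1.2346, 2, 2.7654, 3.4142, 3.8478]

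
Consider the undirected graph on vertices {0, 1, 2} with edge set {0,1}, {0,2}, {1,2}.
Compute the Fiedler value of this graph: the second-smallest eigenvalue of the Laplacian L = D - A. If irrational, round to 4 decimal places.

Each diagonal entry of L is the vertex degree and each off-diagonal entry is -1 where an edge is present, 0 otherwise; in the order [0, 1, 2] the diagonal is [2, 2, 2]. Computing the eigenvalues of L and sorting gives [0, 3, 3]. The Fiedler value lambda_2 = 3 is strictly positive, so the graph is connected. By the matrix-tree theorem the graph has (1/3) * product of the nonzero eigenvalues = 3 spanning trees.

3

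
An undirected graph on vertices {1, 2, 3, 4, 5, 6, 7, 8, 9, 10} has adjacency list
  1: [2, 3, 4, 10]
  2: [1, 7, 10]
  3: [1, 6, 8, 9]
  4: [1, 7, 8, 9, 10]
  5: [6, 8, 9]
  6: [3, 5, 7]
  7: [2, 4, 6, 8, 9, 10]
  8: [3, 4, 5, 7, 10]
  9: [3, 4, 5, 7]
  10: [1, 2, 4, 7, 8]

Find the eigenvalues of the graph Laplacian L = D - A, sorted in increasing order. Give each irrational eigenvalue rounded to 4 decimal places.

[0, 1.6472, 3.0614, 3.2773, 4, 4.1522, 4.7845, 6.3204, 7.0550, 7.7020]

Each diagonal entry of L is the vertex degree and each off-diagonal entry is -1 where an edge is present, 0 otherwise; in the order [1, 2, 3, 4, 5, 6, 7, 8, 9, 10] the diagonal is [4, 3, 4, 5, 3, 3, 6, 5, 4, 5]. The multiplicity of 0 as a Laplacian eigenvalue equals the number of connected components. The single zero eigenvalue shows the graph is connected. By the matrix-tree theorem the graph has (1/10) * product of the nonzero eigenvalues = 45102 spanning trees.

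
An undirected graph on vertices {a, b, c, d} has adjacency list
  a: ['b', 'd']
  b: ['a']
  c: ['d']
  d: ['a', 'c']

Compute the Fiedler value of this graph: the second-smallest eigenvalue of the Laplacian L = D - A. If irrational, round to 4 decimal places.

0.5858

Reading degrees in the order [a, b, c, d] gives [2, 1, 1, 2]; set D = diag(2, 1, 1, 2) and form L = D - A. The smallest Laplacian eigenvalue is always 0. The next one, lambda_2 = 0.5858, measures how hard the graph is to disconnect: larger values mean better connectivity. There is one zero in the spectrum, matching the 1 component.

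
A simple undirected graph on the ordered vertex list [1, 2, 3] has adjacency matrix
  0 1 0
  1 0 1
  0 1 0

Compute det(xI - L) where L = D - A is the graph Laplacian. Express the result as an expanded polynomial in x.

x^3 - 4x^2 + 3x

With the vertex order [1, 2, 3], the degrees are [1, 2, 1], giving D = diag(1, 2, 1) and L = D - A. The eigenvalues of L are [0, 1, 3]; the characteristic polynomial is the product of (x - lambda_i), which multiplies out to x^3 - 4x^2 + 3x. The coefficient of x^2 equals -trace(L) = -4, matching the sum of degrees. The largest eigenvalue, 3, is at most the vertex count 3.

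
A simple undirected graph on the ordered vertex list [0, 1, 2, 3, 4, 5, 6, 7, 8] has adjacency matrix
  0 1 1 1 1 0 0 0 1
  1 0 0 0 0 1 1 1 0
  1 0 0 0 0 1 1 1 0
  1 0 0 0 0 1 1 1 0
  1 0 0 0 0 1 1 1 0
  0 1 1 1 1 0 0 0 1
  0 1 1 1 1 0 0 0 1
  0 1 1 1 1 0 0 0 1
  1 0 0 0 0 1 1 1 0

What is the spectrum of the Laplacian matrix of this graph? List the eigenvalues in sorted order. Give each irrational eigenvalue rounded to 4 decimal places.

[0, 4, 4, 4, 4, 5, 5, 5, 9]

Each diagonal entry of L is the vertex degree and each off-diagonal entry is -1 where an edge is present, 0 otherwise; in the order [0, 1, 2, 3, 4, 5, 6, 7, 8] the diagonal is [5, 4, 4, 4, 4, 5, 5, 5, 4]. Since every row of L sums to 0, the all-ones vector is in the kernel and 0 is an eigenvalue. The eigenvalues sum to 40, which equals trace(L) = 2|E|.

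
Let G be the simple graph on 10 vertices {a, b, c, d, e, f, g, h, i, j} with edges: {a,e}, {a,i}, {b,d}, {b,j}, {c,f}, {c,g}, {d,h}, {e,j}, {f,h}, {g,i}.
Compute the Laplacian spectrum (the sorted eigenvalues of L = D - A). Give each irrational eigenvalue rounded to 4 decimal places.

[0, 0.3820, 0.3820, 1.3820, 1.3820, 2.6180, 2.6180, 3.6180, 3.6180, 4]

Each diagonal entry of L is the vertex degree and each off-diagonal entry is -1 where an edge is present, 0 otherwise; in the order [a, b, c, d, e, f, g, h, i, j] the diagonal is [2, 2, 2, 2, 2, 2, 2, 2, 2, 2]. Since every row of L sums to 0, the all-ones vector is in the kernel and 0 is an eigenvalue. The eigenvalues sum to 20, which equals trace(L) = 2|E|. The largest eigenvalue, 4, is at most the vertex count 10.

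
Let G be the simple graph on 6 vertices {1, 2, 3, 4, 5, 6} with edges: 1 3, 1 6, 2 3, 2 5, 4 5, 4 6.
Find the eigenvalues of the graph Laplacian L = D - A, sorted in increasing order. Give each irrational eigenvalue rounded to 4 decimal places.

With the vertex order [1, 2, 3, 4, 5, 6], the degrees are [2, 2, 2, 2, 2, 2], giving D = diag(2, 2, 2, 2, 2, 2) and L = D - A. The multiplicity of 0 as a Laplacian eigenvalue equals the number of connected components. By the matrix-tree theorem the graph has (1/6) * product of the nonzero eigenvalues = 6 spanning trees.

[0, 1, 1, 3, 3, 4]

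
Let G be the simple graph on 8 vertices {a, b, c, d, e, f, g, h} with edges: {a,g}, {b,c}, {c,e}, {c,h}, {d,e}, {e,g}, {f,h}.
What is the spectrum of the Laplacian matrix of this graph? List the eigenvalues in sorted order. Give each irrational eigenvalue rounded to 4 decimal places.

Each diagonal entry of L is the vertex degree and each off-diagonal entry is -1 where an edge is present, 0 otherwise; in the order [a, b, c, d, e, f, g, h] the diagonal is [1, 1, 3, 1, 3, 1, 2, 2]. The multiplicity of 0 as a Laplacian eigenvalue equals the number of connected components. The single zero eigenvalue shows the graph is connected. The eigenvalues sum to 14, which equals trace(L) = 2|E|.

[0, 0.2509, 0.5858, 0.7287, 2, 2.3349, 3.4142, 4.6855]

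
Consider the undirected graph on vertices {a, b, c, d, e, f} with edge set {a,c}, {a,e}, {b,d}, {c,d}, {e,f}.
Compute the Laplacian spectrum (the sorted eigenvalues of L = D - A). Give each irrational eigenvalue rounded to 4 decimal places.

[0, 0.2679, 1, 2, 3, 3.7321]

Each diagonal entry of L is the vertex degree and each off-diagonal entry is -1 where an edge is present, 0 otherwise; in the order [a, b, c, d, e, f] the diagonal is [2, 1, 2, 2, 2, 1]. Diagonalising L (or applying a numerical eigensolver to the 6x6 matrix) gives the spectrum above. The single zero eigenvalue shows the graph is connected. There is one zero in the spectrum, matching the 1 component. By the matrix-tree theorem the graph has (1/6) * product of the nonzero eigenvalues = 1 spanning tree.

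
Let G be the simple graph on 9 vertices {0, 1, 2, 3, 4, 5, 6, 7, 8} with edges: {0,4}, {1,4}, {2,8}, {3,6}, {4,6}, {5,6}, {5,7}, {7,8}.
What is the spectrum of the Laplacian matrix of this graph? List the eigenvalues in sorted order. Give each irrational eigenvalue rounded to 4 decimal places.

[0, 0.1627, 0.5321, 1, 1, 2.0892, 3, 3.5723, 4.6437]

With the vertex order [0, 1, 2, 3, 4, 5, 6, 7, 8], the degrees are [1, 1, 1, 1, 3, 2, 3, 2, 2], giving D = diag(1, 1, 1, 1, 3, 2, 3, 2, 2) and L = D - A. Since every row of L sums to 0, the all-ones vector is in the kernel and 0 is an eigenvalue. The eigenvalues sum to 16, which equals trace(L) = 2|E|. There is one zero in the spectrum, matching the 1 component.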